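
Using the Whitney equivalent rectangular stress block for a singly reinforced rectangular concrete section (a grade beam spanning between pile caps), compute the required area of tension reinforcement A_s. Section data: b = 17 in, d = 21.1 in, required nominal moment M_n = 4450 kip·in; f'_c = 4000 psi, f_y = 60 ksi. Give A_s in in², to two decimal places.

From M_n = 0.85 f'_c a b (d − a/2):
a = d − √(d² − 2M_n/(0.85 f'_c b)) = 21.1 − √(21.1² − 2 × 4450/(0.85 × 4 × 17)) = 4.035 in.
A_s = 0.85 f'_c a b / f_y = 0.85 × 4 × 4.035 × 17 / 60 = 3.887 in².

A_s ≈ 3.89 in²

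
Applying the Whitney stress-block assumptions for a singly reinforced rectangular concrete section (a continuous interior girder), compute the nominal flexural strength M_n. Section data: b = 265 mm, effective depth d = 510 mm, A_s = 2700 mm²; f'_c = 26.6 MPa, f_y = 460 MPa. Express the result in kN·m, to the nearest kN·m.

T = A_s f_y = 2700 × 460 = 1242000 N = 1242 kN.
From C = T: a = T/(0.85 f'_c b) = 1242000/(0.85 × 26.6 × 265) = 207.29 mm.
M_n = T(d − a/2) = 1242 kN × (510 − 103.645) mm = 504.69 kN·m.

M_n ≈ 505 kN·m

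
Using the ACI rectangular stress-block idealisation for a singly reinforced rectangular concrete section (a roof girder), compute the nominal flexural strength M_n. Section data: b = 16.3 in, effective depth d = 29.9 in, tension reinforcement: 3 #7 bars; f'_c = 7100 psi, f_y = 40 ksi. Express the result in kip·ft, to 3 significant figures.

A_s = 3 × 0.6 = 1.8 in².
T = A_s f_y = 1.8 × 40 = 72 kips.
a = T/(0.85 f'_c b) = 72/(0.85 × 7.1 × 16.3) = 0.732 in.
M_n = T(d − a/2) = 72 × (29.9 − 0.366) = 2126.4 kip·in = 2126.4/12 = 177.20 kip·ft.

M_n ≈ 177 kip·ft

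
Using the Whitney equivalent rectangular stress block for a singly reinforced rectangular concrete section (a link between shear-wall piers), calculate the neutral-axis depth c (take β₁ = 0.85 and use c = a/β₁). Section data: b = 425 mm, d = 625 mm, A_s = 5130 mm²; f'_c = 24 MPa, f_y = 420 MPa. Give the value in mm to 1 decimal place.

T = A_s f_y = 5130 × 420 = 2154600 N = 2154.6 kN.
Setting C = 0.85 f'_c a b equal to T: a = 2154600/(0.85 × 24 × 425) = 248.512 mm.
With β₁ = 0.85, c = a/β₁ = 248.512/0.85 = 292.4 mm.

c ≈ 292.4 mm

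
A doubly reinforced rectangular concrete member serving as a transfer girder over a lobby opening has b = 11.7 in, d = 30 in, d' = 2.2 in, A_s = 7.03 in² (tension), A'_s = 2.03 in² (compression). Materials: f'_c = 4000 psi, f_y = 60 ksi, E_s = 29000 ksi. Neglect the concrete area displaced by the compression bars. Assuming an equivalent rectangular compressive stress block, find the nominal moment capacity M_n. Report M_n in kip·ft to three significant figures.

Assume both steels yield.
a = (A_s − A'_s) f_y/(0.85 f'_c b) = (7.03 − 2.03) × 60/(0.85 × 4 × 11.7) = 7.541 in.
c = a/β₁ = 7.541/0.85 = 8.872 in; ε'_s = 0.003(c − d')/c = 0.0023 ≥ ε_y = 0.0021, so the compression steel yields.
M_n = (A_s − A'_s) f_y (d − a/2) + A'_s f_y (d − d') = 300 × (30 − 3.7705) + 121.8 × (30 − 2.2) = 7868.9 + 3386.0 = 11254.9 kip·in = 11254.9/12 = 937.91 kip·ft.

M_n ≈ 938 kip·ft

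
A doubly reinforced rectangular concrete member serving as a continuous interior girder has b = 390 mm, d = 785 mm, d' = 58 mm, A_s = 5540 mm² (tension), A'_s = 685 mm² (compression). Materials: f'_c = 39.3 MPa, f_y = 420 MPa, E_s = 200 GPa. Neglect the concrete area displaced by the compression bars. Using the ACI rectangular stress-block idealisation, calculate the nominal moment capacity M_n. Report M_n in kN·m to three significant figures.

Assume both tension and compression steel yield.
Net tension couple steel: A_s − A'_s = 4855 mm².
a = (A_s − A'_s) f_y / (0.85 f'_c b) = 2039100/(0.85 × 39.3 × 390) = 156.52 mm.
c = a/β₁ = 156.52/0.769 = 203.54 mm; ε'_s = 0.003(c − d')/c = 0.0021 ≥ f_y/E_s = 0.0021, so compression steel does yield.
M_n = (A_s − A'_s) f_y (d − a/2) + A'_s f_y (d − d') = [2039100 × (785 − 78.26) + 287700 × (785 − 58)] × 10⁻⁶ = 1441.11 + 209.16 = 1650.27 kN·m.

M_n ≈ 1650 kN·m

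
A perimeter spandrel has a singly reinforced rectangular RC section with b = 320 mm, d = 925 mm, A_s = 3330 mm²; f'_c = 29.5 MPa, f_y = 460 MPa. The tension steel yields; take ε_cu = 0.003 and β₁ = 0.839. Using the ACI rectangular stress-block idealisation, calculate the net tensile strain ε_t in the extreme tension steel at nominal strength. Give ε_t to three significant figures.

a = A_s f_y/(0.85 f'_c b) = 190.90 mm.
β₁ = 0.839, so c = a/β₁ = 190.90/0.839 = 227.53 mm.
From the linear strain diagram with ε_cu = 0.003: ε_t = 0.003 (d − c)/c = 0.003 × (925 − 227.53)/227.53 = 0.00920.
Since ε_t ≥ 0.005, the section is tension-controlled.

ε_t ≈ 0.00920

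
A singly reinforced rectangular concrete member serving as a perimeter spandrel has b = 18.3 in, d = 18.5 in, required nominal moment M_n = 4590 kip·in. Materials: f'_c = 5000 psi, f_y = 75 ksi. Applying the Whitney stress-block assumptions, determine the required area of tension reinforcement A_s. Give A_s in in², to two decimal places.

A_s ≈ 3.66 in²

From M_n = 0.85 f'_c a b (d − a/2):
a = d − √(d² − 2M_n/(0.85 f'_c b)) = 18.5 − √(18.5² − 2 × 4590/(0.85 × 5 × 18.3)) = 3.526 in.
A_s = 0.85 f'_c a b / f_y = 0.85 × 5 × 3.526 × 18.3 / 75 = 3.656 in².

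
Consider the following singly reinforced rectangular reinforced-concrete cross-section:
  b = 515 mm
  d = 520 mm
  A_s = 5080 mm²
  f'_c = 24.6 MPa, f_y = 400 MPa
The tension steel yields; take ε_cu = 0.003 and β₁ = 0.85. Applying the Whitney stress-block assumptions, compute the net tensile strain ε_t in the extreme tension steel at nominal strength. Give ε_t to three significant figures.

a = A_s f_y/(0.85 f'_c b) = 188.70 mm.
β₁ = 0.85, so c = a/β₁ = 188.70/0.85 = 222.00 mm.
From the linear strain diagram with ε_cu = 0.003: ε_t = 0.003 (d − c)/c = 0.003 × (520 − 222.00)/222.00 = 0.00403.
ε_t is between 0.004 and 0.005 — transition zone.

ε_t ≈ 0.00403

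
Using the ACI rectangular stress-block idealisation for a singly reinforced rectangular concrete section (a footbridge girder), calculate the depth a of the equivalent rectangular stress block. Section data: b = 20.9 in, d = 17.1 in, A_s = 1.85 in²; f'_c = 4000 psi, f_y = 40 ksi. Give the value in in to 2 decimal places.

a ≈ 1.04 in

T = A_s f_y = 1.85 × 40 = 74 kips.
a = T/(0.85 f'_c b) = 74/(0.85 × 4 × 20.9) = 1.04 in.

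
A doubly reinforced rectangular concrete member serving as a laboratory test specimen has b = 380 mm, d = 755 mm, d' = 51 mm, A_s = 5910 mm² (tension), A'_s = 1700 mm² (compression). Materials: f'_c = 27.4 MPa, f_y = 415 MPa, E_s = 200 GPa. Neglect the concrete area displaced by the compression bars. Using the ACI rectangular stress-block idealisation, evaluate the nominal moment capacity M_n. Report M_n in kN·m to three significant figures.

Assume both tension and compression steel yield.
Net tension couple steel: A_s − A'_s = 4210 mm².
a = (A_s − A'_s) f_y / (0.85 f'_c b) = 1747150/(0.85 × 27.4 × 380) = 197.41 mm.
c = a/β₁ = 197.41/0.85 = 232.25 mm; ε'_s = 0.003(c − d')/c = 0.0023 ≥ f_y/E_s = 0.0021, so compression steel does yield.
M_n = (A_s − A'_s) f_y (d − a/2) + A'_s f_y (d − d') = [1747150 × (755 − 98.705) + 705500 × (755 − 51)] × 10⁻⁶ = 1146.65 + 496.67 = 1643.32 kN·m.

M_n ≈ 1640 kN·m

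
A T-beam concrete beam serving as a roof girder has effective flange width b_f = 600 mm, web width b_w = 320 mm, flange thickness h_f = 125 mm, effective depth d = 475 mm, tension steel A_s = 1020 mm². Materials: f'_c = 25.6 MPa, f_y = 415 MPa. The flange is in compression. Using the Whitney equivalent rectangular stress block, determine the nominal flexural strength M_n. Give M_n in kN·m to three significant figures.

Tension: T = A_s f_y = 1020 × 415 = 423300 N.
Try a within the flange: a = T/(0.85 f'_c b_f) = 423300/(0.85 × 25.6 × 600) = 32.42 mm.
Since a = 32.42 ≤ h_f = 125 mm, the stress block lies entirely in the flange; analyse as a rectangular beam of width b_f.
M_n = T(d − a/2) = 423300 × (475 − 16.21) = 194.21 × 10⁶ N·mm.
M_n = 194.21 kN·m.

M_n ≈ 194 kN·m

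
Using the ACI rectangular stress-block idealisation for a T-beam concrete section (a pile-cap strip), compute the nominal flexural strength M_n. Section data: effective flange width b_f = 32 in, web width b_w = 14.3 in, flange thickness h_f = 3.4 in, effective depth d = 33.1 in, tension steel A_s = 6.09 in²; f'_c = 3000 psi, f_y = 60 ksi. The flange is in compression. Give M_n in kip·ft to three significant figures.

M_n ≈ 935 kip·ft

Tension: T = A_s f_y = 6.09 × 60 = 365.4 kips.
Try a within the flange: a = T/(0.85 f'_c b_f) = 365.4/(0.85 × 3 × 32) = 4.478 in.
a = 4.478 > h_f = 3.4 in: the block extends into the web. Split into flange-overhang and web parts.
C_f = 0.85 f'_c (b_f − b_w) h_f = 0.85 × 3 × (32 − 14.3) × 3.4 = 153.5 kips.
Remaining web compression depth: a_w = (T − C_f)/(0.85 f'_c b_w) = (365.4 − 153.5)/(0.85 × 3 × 14.3) = 5.811 in.
M_n = C_f(d − h_f/2) + (T − C_f)(d − a_w/2) = 153.5 × (33.1 − 1.7) + 211.9 × (33.1 − 2.9055) = 4819.9 + 6398.2 = 11218.1 kip·in.
M_n = 11218.1/12 = 934.84 kip·ft.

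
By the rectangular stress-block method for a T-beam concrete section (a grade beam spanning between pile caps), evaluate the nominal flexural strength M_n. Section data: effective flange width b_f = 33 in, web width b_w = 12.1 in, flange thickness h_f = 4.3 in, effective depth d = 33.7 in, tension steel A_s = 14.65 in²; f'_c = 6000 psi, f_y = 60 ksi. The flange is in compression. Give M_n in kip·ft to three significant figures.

Tension: T = A_s f_y = 14.65 × 60 = 879 kips.
Try a within the flange: a = T/(0.85 f'_c b_f) = 879/(0.85 × 6 × 33) = 5.223 in.
a = 5.223 > h_f = 4.3 in: the block extends into the web. Split into flange-overhang and web parts.
C_f = 0.85 f'_c (b_f − b_w) h_f = 0.85 × 6 × (33 − 12.1) × 4.3 = 458.3 kips.
Remaining web compression depth: a_w = (T − C_f)/(0.85 f'_c b_w) = (879 − 458.3)/(0.85 × 6 × 12.1) = 6.817 in.
M_n = C_f(d − h_f/2) + (T − C_f)(d − a_w/2) = 458.3 × (33.7 − 2.15) + 420.7 × (33.7 − 3.4085) = 14459.4 + 12743.6 = 27203.0 kip·in.
M_n = 27203.0/12 = 2266.92 kip·ft.

M_n ≈ 2270 kip·ft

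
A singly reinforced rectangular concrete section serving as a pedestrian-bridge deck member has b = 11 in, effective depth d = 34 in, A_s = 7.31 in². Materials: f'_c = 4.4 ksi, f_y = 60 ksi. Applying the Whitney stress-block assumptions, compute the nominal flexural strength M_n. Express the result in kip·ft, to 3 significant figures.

T = A_s f_y = 7.31 × 60 = 438.6 kips.
a = T/(0.85 f'_c b) = 438.6/(0.85 × 4.4 × 11) = 10.661 in.
M_n = T(d − a/2) = 438.6 × (34 − 5.3305) = 12574.4 kip·in = 12574.4/12 = 1047.87 kip·ft.

M_n ≈ 1050 kip·ft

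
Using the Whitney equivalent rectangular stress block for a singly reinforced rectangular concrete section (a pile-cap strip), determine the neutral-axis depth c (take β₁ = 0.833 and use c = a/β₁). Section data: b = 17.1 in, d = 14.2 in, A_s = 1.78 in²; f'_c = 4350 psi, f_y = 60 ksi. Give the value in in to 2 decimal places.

c ≈ 2.03 in

T = A_s f_y = 1.78 × 60 = 106.8 kips.
a = T/(0.85 f'_c b) = 106.8/(0.85 × 4.35 × 17.1) = 1.6891 in.
With β₁ = 0.833, c = a/β₁ = 1.6891/0.833 = 2.03 in.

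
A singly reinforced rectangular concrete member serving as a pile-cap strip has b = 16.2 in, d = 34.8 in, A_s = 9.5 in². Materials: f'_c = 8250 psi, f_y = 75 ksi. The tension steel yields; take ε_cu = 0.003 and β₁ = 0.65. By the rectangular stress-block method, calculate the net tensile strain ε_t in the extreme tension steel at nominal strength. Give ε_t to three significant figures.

ε_t ≈ 0.00782

a = A_s f_y/(0.85 f'_c b) = 6.272 in.
β₁ = 0.65, so c = a/β₁ = 6.272/0.65 = 9.649 in.
From the linear strain diagram with ε_cu = 0.003: ε_t = 0.003 (d − c)/c = 0.003 × (34.8 − 9.649)/9.649 = 0.00782.
Since ε_t ≥ 0.005, the section is tension-controlled.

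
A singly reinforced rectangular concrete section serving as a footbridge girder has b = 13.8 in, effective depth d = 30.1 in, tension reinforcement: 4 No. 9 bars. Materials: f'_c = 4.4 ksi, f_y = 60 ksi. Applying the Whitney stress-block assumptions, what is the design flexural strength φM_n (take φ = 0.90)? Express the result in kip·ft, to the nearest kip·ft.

φM_n ≈ 500 kip·ft

A_s = 4 × 1 = 4 in².
T = A_s f_y = 4 × 60 = 240 kips.
a = T/(0.85 f'_c b) = 240/(0.85 × 4.4 × 13.8) = 4.650 in.
M_n = T(d − a/2) = 240 × (30.1 − 2.325) = 6666.0 kip·in = 6666.0/12 = 555.50 kip·ft.
φM_n = 0.90 × 555.50 = 499.95 kip·ft.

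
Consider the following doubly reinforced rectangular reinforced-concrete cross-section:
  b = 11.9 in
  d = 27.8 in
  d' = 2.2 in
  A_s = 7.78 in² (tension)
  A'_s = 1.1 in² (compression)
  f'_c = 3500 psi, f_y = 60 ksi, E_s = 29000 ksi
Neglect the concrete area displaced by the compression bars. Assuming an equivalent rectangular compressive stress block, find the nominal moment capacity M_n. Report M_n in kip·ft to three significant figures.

M_n ≈ 880 kip·ft

Assume both steels yield.
a = (A_s − A'_s) f_y/(0.85 f'_c b) = (7.78 − 1.1) × 60/(0.85 × 3.5 × 11.9) = 11.321 in.
c = a/β₁ = 11.321/0.85 = 13.319 in; ε'_s = 0.003(c − d')/c = 0.0025 ≥ ε_y = 0.0021, so the compression steel yields.
M_n = (A_s − A'_s) f_y (d − a/2) + A'_s f_y (d − d') = 400.8 × (27.8 − 5.6605) + 66 × (27.8 − 2.2) = 8873.5 + 1689.6 = 10563.1 kip·in = 10563.1/12 = 880.26 kip·ft.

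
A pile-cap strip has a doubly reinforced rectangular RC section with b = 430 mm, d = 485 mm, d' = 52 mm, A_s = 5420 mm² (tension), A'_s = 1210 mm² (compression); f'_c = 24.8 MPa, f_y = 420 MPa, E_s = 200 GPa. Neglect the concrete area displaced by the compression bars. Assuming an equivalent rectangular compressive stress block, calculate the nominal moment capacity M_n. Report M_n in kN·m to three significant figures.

Assume both tension and compression steel yield.
Net tension couple steel: A_s − A'_s = 4210 mm².
a = (A_s − A'_s) f_y / (0.85 f'_c b) = 1768200/(0.85 × 24.8 × 430) = 195.07 mm.
c = a/β₁ = 195.07/0.85 = 229.49 mm; ε'_s = 0.003(c − d')/c = 0.0023 ≥ f_y/E_s = 0.0021, so compression steel does yield.
M_n = (A_s − A'_s) f_y (d − a/2) + A'_s f_y (d − d') = [1768200 × (485 − 97.535) + 508200 × (485 − 52)] × 10⁻⁶ = 685.12 + 220.05 = 905.17 kN·m.

M_n ≈ 905 kN·m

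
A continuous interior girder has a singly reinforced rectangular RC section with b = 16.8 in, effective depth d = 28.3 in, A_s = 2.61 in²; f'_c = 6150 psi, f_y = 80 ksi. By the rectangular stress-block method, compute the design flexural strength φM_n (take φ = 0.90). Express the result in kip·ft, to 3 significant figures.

T = A_s f_y = 2.61 × 80 = 208.8 kips.
a = T/(0.85 f'_c b) = 208.8/(0.85 × 6.15 × 16.8) = 2.378 in.
M_n = T(d − a/2) = 208.8 × (28.3 − 1.189) = 5660.8 kip·in = 5660.8/12 = 471.73 kip·ft.
φM_n = 0.90 × 471.73 = 424.56 kip·ft.

φM_n ≈ 425 kip·ft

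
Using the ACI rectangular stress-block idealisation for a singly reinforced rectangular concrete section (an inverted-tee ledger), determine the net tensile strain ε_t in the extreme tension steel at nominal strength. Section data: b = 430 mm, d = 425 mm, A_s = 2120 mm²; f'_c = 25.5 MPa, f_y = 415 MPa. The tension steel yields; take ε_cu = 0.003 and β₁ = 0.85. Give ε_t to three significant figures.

ε_t ≈ 0.00848

a = A_s f_y/(0.85 f'_c b) = 94.40 mm.
β₁ = 0.85, so c = a/β₁ = 94.40/0.85 = 111.06 mm.
From the linear strain diagram with ε_cu = 0.003: ε_t = 0.003 (d − c)/c = 0.003 × (425 − 111.06)/111.06 = 0.00848.
Since ε_t ≥ 0.005, the section is tension-controlled.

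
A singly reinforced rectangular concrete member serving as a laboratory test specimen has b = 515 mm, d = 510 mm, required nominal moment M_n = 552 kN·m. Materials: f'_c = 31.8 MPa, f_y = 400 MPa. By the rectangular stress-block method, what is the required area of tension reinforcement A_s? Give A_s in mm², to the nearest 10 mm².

With M_n = 0.85 f'_c a b (d − a/2), solve the quadratic for a:
a = d − √(d² − 2M_n/(0.85 f'_c b)) = 510 − √(510² − 2 × 552×10⁶/(0.85 × 31.8 × 515)) = 84.80 mm.
A_s = 0.85 f'_c a b / f_y = 0.85 × 31.8 × 84.80 × 515 / 400 = 2951.1 mm².

A_s ≈ 2950 mm²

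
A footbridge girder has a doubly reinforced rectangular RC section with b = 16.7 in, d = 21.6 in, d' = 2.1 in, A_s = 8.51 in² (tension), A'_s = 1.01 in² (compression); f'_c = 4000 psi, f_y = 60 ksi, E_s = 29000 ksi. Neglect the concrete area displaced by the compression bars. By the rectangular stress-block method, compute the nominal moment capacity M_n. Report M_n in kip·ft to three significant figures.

M_n ≈ 760 kip·ft

Assume both steels yield.
a = (A_s − A'_s) f_y/(0.85 f'_c b) = (8.51 − 1.01) × 60/(0.85 × 4 × 16.7) = 7.925 in.
c = a/β₁ = 7.925/0.85 = 9.324 in; ε'_s = 0.003(c − d')/c = 0.0023 ≥ ε_y = 0.0021, so the compression steel yields.
M_n = (A_s − A'_s) f_y (d − a/2) + A'_s f_y (d − d') = 450 × (21.6 − 3.9625) + 60.6 × (21.6 − 2.1) = 7936.9 + 1181.7 = 9118.6 kip·in = 9118.6/12 = 759.88 kip·ft.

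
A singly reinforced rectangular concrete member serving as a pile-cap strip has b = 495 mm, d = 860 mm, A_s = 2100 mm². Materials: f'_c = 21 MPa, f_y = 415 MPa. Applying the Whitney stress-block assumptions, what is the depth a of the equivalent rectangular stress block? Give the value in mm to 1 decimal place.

T = A_s f_y = 2100 × 415 = 871500 N = 871.5 kN.
Setting C = 0.85 f'_c a b equal to T: a = 871500/(0.85 × 21 × 495) = 98.6 mm.

a ≈ 98.6 mm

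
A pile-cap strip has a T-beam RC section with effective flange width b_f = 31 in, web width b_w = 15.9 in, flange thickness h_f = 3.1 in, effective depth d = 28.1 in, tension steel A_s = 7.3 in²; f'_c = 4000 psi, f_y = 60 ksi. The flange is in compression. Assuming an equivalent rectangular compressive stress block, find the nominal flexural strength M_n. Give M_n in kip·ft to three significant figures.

Tension: T = A_s f_y = 7.3 × 60 = 438 kips.
Try a within the flange: a = T/(0.85 f'_c b_f) = 438/(0.85 × 4 × 31) = 4.156 in.
a = 4.156 > h_f = 3.1 in: the block extends into the web. Split into flange-overhang and web parts.
C_f = 0.85 f'_c (b_f − b_w) h_f = 0.85 × 4 × (31 − 15.9) × 3.1 = 159.2 kips.
Remaining web compression depth: a_w = (T − C_f)/(0.85 f'_c b_w) = (438 − 159.2)/(0.85 × 4 × 15.9) = 5.157 in.
M_n = C_f(d − h_f/2) + (T − C_f)(d − a_w/2) = 159.2 × (28.1 − 1.55) + 278.8 × (28.1 − 2.5785) = 4226.8 + 7115.4 = 11342.2 kip·in.
M_n = 11342.2/12 = 945.18 kip·ft.

M_n ≈ 945 kip·ft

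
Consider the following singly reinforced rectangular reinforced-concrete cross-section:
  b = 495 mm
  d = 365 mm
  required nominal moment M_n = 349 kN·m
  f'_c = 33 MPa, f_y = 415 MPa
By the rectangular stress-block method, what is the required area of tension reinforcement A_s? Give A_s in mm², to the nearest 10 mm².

A_s ≈ 2580 mm²

With M_n = 0.85 f'_c a b (d − a/2), solve the quadratic for a:
a = d − √(d² − 2M_n/(0.85 f'_c b)) = 365 − √(365² − 2 × 349×10⁶/(0.85 × 33 × 495)) = 76.98 mm.
A_s = 0.85 f'_c a b / f_y = 0.85 × 33 × 76.98 × 495 / 415 = 2575.5 mm².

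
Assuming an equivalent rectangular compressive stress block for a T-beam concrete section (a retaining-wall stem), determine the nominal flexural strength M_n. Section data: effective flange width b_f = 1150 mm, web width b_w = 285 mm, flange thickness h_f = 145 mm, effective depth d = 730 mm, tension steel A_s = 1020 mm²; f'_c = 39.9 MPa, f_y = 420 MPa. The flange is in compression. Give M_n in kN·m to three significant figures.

Tension: T = A_s f_y = 1020 × 420 = 428400 N.
Try a within the flange: a = T/(0.85 f'_c b_f) = 428400/(0.85 × 39.9 × 1150) = 10.98 mm.
Since a = 10.98 ≤ h_f = 145 mm, the stress block lies entirely in the flange; analyse as a rectangular beam of width b_f.
M_n = T(d − a/2) = 428400 × (730 − 5.49) = 310.38 × 10⁶ N·mm.
M_n = 310.38 kN·m.

M_n ≈ 310 kN·m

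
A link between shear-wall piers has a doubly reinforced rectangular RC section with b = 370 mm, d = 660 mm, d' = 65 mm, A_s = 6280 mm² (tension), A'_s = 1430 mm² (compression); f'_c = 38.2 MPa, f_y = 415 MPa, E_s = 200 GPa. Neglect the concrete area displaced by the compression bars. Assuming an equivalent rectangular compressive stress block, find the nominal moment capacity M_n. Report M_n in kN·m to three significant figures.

M_n ≈ 1510 kN·m

Assume both tension and compression steel yield.
Net tension couple steel: A_s − A'_s = 4850 mm².
a = (A_s − A'_s) f_y / (0.85 f'_c b) = 2012750/(0.85 × 38.2 × 370) = 167.54 mm.
c = a/β₁ = 167.54/0.777 = 215.62 mm; ε'_s = 0.003(c − d')/c = 0.0021 ≥ f_y/E_s = 0.0021, so compression steel does yield.
M_n = (A_s − A'_s) f_y (d − a/2) + A'_s f_y (d − d') = [2012750 × (660 − 83.77) + 593450 × (660 − 65)] × 10⁻⁶ = 1159.81 + 353.10 = 1512.91 kN·m.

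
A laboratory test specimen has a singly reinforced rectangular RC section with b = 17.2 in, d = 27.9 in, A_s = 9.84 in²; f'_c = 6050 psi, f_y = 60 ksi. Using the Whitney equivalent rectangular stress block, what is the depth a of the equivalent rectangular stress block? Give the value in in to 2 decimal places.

a ≈ 6.67 in

T = A_s f_y = 9.84 × 60 = 590.4 kips.
a = T/(0.85 f'_c b) = 590.4/(0.85 × 6.05 × 17.2) = 6.67 in.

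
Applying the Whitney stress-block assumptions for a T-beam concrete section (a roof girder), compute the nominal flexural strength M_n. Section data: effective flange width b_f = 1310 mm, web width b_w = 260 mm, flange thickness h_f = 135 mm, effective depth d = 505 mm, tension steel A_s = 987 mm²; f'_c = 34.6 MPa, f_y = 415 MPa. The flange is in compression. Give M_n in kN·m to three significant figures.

M_n ≈ 205 kN·m

Tension: T = A_s f_y = 987 × 415 = 409605 N.
Try a within the flange: a = T/(0.85 f'_c b_f) = 409605/(0.85 × 34.6 × 1310) = 10.63 mm.
Since a = 10.63 ≤ h_f = 135 mm, the stress block lies entirely in the flange; analyse as a rectangular beam of width b_f.
M_n = T(d − a/2) = 409605 × (505 − 5.315) = 204.67 × 10⁶ N·mm.
M_n = 204.67 kN·m.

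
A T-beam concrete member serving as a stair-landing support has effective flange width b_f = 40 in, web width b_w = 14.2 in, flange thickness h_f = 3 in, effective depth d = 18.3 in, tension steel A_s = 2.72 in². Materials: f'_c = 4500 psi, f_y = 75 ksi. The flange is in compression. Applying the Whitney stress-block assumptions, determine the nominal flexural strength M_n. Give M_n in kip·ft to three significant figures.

M_n ≈ 300 kip·ft

Tension: T = A_s f_y = 2.72 × 75 = 204 kips.
Try a within the flange: a = T/(0.85 f'_c b_f) = 204/(0.85 × 4.5 × 40) = 1.333 in.
Since a = 1.333 ≤ h_f = 3 in, the stress block lies entirely in the flange; analyse as a rectangular beam of width b_f.
M_n = T(d − a/2) = 204 × (18.3 − 0.6665) = 3597.2 kip·in.
M_n = 3597.2/12 = 299.77 kip·ft.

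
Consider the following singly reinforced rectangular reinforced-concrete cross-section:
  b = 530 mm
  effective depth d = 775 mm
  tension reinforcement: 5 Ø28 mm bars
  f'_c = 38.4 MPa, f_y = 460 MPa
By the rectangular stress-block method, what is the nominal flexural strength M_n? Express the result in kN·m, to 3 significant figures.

A_s = 5 × 616 = 3080 mm².
T = A_s f_y = 3080 × 460 = 1416800 N = 1416.8 kN.
From C = T: a = T/(0.85 f'_c b) = 1416800/(0.85 × 38.4 × 530) = 81.90 mm.
M_n = T(d − a/2) = 1416.8 kN × (775 − 40.95) mm = 1040.00 kN·m.

M_n ≈ 1040 kN·m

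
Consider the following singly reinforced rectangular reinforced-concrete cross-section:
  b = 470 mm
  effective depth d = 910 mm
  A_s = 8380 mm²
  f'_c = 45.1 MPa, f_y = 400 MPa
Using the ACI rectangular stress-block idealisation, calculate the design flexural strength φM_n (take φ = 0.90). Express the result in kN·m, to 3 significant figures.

φM_n ≈ 2460 kN·m

T = A_s f_y = 8380 × 400 = 3352000 N = 3352 kN.
From C = T: a = T/(0.85 f'_c b) = 3352000/(0.85 × 45.1 × 470) = 186.04 mm.
M_n = T(d − a/2) = 3352 kN × (910 − 93.02) mm = 2738.52 kN·m.
φM_n = 0.90 × 2738.52 = 2464.67 kN·m.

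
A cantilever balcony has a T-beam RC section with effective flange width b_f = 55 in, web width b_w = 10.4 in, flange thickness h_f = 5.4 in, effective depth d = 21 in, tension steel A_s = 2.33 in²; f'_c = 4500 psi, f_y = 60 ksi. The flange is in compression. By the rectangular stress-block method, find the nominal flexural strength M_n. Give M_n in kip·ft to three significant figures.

Tension: T = A_s f_y = 2.33 × 60 = 139.8 kips.
Try a within the flange: a = T/(0.85 f'_c b_f) = 139.8/(0.85 × 4.5 × 55) = 0.665 in.
Since a = 0.665 ≤ h_f = 5.4 in, the stress block lies entirely in the flange; analyse as a rectangular beam of width b_f.
M_n = T(d − a/2) = 139.8 × (21 − 0.3325) = 2889.3 kip·in.
M_n = 2889.3/12 = 240.78 kip·ft.

M_n ≈ 241 kip·ft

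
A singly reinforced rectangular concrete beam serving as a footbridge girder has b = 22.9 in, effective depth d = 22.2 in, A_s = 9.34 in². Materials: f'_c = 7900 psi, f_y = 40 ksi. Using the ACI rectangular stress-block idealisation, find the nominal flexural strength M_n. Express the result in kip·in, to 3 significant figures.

M_n ≈ 7840 kip·in

T = A_s f_y = 9.34 × 40 = 373.6 kips.
a = T/(0.85 f'_c b) = 373.6/(0.85 × 7.9 × 22.9) = 2.430 in.
M_n = T(d − a/2) = 373.6 × (22.2 − 1.215) = 7840.0 kip·in.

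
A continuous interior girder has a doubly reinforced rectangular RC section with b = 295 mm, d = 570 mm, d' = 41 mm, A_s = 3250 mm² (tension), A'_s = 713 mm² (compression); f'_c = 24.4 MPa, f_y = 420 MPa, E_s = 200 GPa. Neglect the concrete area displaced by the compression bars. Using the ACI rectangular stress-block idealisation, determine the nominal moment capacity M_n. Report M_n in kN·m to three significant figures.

Assume both tension and compression steel yield.
Net tension couple steel: A_s − A'_s = 2537 mm².
a = (A_s − A'_s) f_y / (0.85 f'_c b) = 1065540/(0.85 × 24.4 × 295) = 174.16 mm.
c = a/β₁ = 174.16/0.85 = 204.89 mm; ε'_s = 0.003(c − d')/c = 0.0024 ≥ f_y/E_s = 0.0021, so compression steel does yield.
M_n = (A_s − A'_s) f_y (d − a/2) + A'_s f_y (d − d') = [1065540 × (570 − 87.08) + 299460 × (570 − 41)] × 10⁻⁶ = 514.57 + 158.41 = 672.98 kN·m.

M_n ≈ 673 kN·m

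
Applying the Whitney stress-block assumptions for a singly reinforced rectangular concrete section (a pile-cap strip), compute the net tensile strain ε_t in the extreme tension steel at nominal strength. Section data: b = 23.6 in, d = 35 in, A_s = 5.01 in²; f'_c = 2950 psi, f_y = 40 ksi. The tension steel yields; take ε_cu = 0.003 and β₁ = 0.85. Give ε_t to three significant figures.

ε_t ≈ 0.0234

a = A_s f_y/(0.85 f'_c b) = 3.386 in.
β₁ = 0.85, so c = a/β₁ = 3.386/0.85 = 3.984 in.
From the linear strain diagram with ε_cu = 0.003: ε_t = 0.003 (d − c)/c = 0.003 × (35 − 3.984)/3.984 = 0.0234.
Since ε_t ≥ 0.005, the section is tension-controlled.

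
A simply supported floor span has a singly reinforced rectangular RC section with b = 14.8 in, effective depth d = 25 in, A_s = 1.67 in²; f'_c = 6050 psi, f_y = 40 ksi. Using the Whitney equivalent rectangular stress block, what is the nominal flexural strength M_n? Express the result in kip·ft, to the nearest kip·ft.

T = A_s f_y = 1.67 × 40 = 66.8 kips.
a = T/(0.85 f'_c b) = 66.8/(0.85 × 6.05 × 14.8) = 0.878 in.
M_n = T(d − a/2) = 66.8 × (25 − 0.439) = 1640.7 kip·in = 1640.7/12 = 136.73 kip·ft.

M_n ≈ 137 kip·ft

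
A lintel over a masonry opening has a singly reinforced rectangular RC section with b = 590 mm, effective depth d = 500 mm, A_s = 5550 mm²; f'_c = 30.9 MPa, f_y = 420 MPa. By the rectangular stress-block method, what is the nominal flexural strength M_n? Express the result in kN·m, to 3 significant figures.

M_n ≈ 990 kN·m

T = A_s f_y = 5550 × 420 = 2331000 N = 2331 kN.
From C = T: a = T/(0.85 f'_c b) = 2331000/(0.85 × 30.9 × 590) = 150.42 mm.
M_n = T(d − a/2) = 2331 kN × (500 − 75.21) mm = 990.19 kN·m.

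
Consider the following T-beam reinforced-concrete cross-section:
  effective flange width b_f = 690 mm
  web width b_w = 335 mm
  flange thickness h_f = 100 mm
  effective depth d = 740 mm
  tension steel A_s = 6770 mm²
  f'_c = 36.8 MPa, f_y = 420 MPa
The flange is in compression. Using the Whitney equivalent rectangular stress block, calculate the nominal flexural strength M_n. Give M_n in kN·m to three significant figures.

Tension: T = A_s f_y = 6770 × 420 = 2843400 N.
Try a within the flange: a = T/(0.85 f'_c b_f) = 2843400/(0.85 × 36.8 × 690) = 131.74 mm.
a = 131.74 > h_f = 100 mm: the block extends into the web. Split into flange-overhang and web parts.
C_f = 0.85 f'_c (b_f − b_w) h_f = 0.85 × 36.8 × (690 − 335) × 100 = 1110440 N.
Remaining web compression depth: a_w = (T − C_f)/(0.85 f'_c b_w) = (2843400 − 1110440)/(0.85 × 36.8 × 335) = 165.38 mm.
M_n = C_f(d − h_f/2) + (T − C_f)(d − a_w/2) = 1110440 × (740 − 50) + 1732960 × (740 − 82.69) = 766.20 + 1139.09 = 1905.29 × 10⁶ N·mm.
M_n = 1905.29 kN·m.

M_n ≈ 1910 kN·m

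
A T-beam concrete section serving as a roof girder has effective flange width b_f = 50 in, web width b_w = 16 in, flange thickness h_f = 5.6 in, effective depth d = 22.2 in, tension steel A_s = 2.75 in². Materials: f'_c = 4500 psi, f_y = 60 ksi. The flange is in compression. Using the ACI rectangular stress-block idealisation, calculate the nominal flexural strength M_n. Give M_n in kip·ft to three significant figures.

M_n ≈ 299 kip·ft

Tension: T = A_s f_y = 2.75 × 60 = 165 kips.
Try a within the flange: a = T/(0.85 f'_c b_f) = 165/(0.85 × 4.5 × 50) = 0.863 in.
Since a = 0.863 ≤ h_f = 5.6 in, the stress block lies entirely in the flange; analyse as a rectangular beam of width b_f.
M_n = T(d − a/2) = 165 × (22.2 − 0.4315) = 3591.8 kip·in.
M_n = 3591.8/12 = 299.32 kip·ft.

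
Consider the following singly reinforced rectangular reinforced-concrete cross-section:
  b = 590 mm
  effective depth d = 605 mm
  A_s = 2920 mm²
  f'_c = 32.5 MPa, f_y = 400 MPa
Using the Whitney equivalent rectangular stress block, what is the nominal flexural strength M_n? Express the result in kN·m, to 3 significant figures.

T = A_s f_y = 2920 × 400 = 1168000 N = 1168 kN.
From C = T: a = T/(0.85 f'_c b) = 1168000/(0.85 × 32.5 × 590) = 71.66 mm.
M_n = T(d − a/2) = 1168 kN × (605 − 35.83) mm = 664.79 kN·m.

M_n ≈ 665 kN·m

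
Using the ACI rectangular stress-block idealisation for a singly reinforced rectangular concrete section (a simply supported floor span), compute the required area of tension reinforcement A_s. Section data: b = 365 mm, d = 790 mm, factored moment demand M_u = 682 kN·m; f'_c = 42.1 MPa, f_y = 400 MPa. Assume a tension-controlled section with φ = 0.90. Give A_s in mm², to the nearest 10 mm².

A_s ≈ 2520 mm²

M_n = M_u/φ = 682/0.90 = 757.778 kN·m.
With M_n = 0.85 f'_c a b (d − a/2), solve the quadratic for a:
a = d − √(d² − 2M_n/(0.85 f'_c b)) = 790 − √(790² − 2 × 757.778×10⁶/(0.85 × 42.1 × 365)) = 77.21 mm.
A_s = 0.85 f'_c a b / f_y = 0.85 × 42.1 × 77.21 × 365 / 400 = 2521.2 mm².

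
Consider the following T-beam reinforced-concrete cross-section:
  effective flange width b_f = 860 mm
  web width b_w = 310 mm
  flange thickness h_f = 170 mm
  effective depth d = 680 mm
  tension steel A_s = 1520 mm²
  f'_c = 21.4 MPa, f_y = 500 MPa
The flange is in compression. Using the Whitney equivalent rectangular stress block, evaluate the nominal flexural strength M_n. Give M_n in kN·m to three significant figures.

M_n ≈ 498 kN·m

Tension: T = A_s f_y = 1520 × 500 = 760000 N.
Try a within the flange: a = T/(0.85 f'_c b_f) = 760000/(0.85 × 21.4 × 860) = 48.58 mm.
Since a = 48.58 ≤ h_f = 170 mm, the stress block lies entirely in the flange; analyse as a rectangular beam of width b_f.
M_n = T(d − a/2) = 760000 × (680 − 24.29) = 498.34 × 10⁶ N·mm.
M_n = 498.34 kN·m.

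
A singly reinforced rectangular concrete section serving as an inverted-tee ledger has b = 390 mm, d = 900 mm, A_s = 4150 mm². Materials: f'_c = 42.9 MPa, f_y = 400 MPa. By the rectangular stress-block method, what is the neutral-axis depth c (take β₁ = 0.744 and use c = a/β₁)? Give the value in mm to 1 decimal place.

T = A_s f_y = 4150 × 400 = 1660000 N = 1660 kN.
Setting C = 0.85 f'_c a b equal to T: a = 1660000/(0.85 × 42.9 × 390) = 116.726 mm.
With β₁ = 0.744, c = a/β₁ = 116.726/0.744 = 156.9 mm.

c ≈ 156.9 mm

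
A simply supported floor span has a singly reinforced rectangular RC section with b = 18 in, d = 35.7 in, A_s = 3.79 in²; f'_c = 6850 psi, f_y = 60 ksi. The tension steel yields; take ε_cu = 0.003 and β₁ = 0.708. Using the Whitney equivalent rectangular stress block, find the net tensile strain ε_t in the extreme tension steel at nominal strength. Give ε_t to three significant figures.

a = A_s f_y/(0.85 f'_c b) = 2.170 in.
β₁ = 0.708, so c = a/β₁ = 2.170/0.708 = 3.065 in.
From the linear strain diagram with ε_cu = 0.003: ε_t = 0.003 (d − c)/c = 0.003 × (35.7 − 3.065)/3.065 = 0.0319.
Since ε_t ≥ 0.005, the section is tension-controlled.

ε_t ≈ 0.0319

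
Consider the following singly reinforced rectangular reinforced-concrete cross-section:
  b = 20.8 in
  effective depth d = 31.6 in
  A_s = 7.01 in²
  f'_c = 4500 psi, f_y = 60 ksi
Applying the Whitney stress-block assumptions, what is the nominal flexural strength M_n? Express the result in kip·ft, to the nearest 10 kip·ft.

M_n ≈ 1010 kip·ft

T = A_s f_y = 7.01 × 60 = 420.6 kips.
a = T/(0.85 f'_c b) = 420.6/(0.85 × 4.5 × 20.8) = 5.287 in.
M_n = T(d − a/2) = 420.6 × (31.6 − 2.6435) = 12179.1 kip·in = 12179.1/12 = 1014.93 kip·ft.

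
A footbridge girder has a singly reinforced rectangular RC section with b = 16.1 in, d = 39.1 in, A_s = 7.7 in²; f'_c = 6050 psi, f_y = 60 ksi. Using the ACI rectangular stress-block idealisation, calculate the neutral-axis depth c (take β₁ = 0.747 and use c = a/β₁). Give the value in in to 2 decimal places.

T = A_s f_y = 7.7 × 60 = 462 kips.
a = T/(0.85 f'_c b) = 462/(0.85 × 6.05 × 16.1) = 5.5801 in.
With β₁ = 0.747, c = a/β₁ = 5.5801/0.747 = 7.47 in.

c ≈ 7.47 in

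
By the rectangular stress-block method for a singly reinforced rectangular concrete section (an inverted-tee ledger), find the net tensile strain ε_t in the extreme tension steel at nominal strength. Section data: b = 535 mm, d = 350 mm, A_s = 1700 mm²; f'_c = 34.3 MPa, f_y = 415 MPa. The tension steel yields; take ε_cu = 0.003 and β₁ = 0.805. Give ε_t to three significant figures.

ε_t ≈ 0.0157

a = A_s f_y/(0.85 f'_c b) = 45.23 mm.
β₁ = 0.805, so c = a/β₁ = 45.23/0.805 = 56.19 mm.
From the linear strain diagram with ε_cu = 0.003: ε_t = 0.003 (d − c)/c = 0.003 × (350 − 56.19)/56.19 = 0.0157.
Since ε_t ≥ 0.005, the section is tension-controlled.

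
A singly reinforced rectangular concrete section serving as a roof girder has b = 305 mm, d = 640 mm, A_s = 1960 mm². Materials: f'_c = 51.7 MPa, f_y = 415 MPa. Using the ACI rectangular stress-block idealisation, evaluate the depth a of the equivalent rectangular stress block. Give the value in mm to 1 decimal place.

T = A_s f_y = 1960 × 415 = 813400 N = 813.4 kN.
Setting C = 0.85 f'_c a b equal to T: a = 813400/(0.85 × 51.7 × 305) = 60.7 mm.

a ≈ 60.7 mm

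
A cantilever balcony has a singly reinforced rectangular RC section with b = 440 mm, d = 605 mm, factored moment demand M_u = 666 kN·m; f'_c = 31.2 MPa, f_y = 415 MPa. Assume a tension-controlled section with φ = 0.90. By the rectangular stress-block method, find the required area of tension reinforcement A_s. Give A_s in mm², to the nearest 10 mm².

A_s ≈ 3260 mm²

M_n = M_u/φ = 666/0.90 = 740 kN·m.
With M_n = 0.85 f'_c a b (d − a/2), solve the quadratic for a:
a = d − √(d² − 2M_n/(0.85 f'_c b)) = 605 − √(605² − 2 × 740×10⁶/(0.85 × 31.2 × 440)) = 115.93 mm.
A_s = 0.85 f'_c a b / f_y = 0.85 × 31.2 × 115.93 × 440 / 415 = 3259.7 mm².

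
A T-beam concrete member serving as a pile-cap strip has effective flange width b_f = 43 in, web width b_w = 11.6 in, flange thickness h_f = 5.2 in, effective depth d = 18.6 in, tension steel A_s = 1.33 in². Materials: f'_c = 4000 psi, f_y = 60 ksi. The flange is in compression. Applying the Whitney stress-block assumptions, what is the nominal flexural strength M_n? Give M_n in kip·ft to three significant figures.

Tension: T = A_s f_y = 1.33 × 60 = 79.8 kips.
Try a within the flange: a = T/(0.85 f'_c b_f) = 79.8/(0.85 × 4 × 43) = 0.546 in.
Since a = 0.546 ≤ h_f = 5.2 in, the stress block lies entirely in the flange; analyse as a rectangular beam of width b_f.
M_n = T(d − a/2) = 79.8 × (18.6 − 0.273) = 1462.5 kip·in.
M_n = 1462.5/12 = 121.88 kip·ft.

M_n ≈ 122 kip·ft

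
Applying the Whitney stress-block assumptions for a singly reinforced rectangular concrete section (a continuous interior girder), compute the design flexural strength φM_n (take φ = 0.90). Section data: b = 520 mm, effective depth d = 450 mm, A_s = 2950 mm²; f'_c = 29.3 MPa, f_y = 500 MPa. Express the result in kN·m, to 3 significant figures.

φM_n ≈ 522 kN·m

T = A_s f_y = 2950 × 500 = 1475000 N = 1475 kN.
From C = T: a = T/(0.85 f'_c b) = 1475000/(0.85 × 29.3 × 520) = 113.89 mm.
M_n = T(d − a/2) = 1475 kN × (450 − 56.945) mm = 579.76 kN·m.
φM_n = 0.90 × 579.76 = 521.78 kN·m.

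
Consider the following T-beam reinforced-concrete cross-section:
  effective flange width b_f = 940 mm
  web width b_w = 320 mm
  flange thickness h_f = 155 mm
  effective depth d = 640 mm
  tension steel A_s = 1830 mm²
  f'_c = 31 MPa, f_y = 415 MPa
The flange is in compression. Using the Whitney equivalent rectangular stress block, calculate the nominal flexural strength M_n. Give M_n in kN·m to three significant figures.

Tension: T = A_s f_y = 1830 × 415 = 759450 N.
Try a within the flange: a = T/(0.85 f'_c b_f) = 759450/(0.85 × 31 × 940) = 30.66 mm.
Since a = 30.66 ≤ h_f = 155 mm, the stress block lies entirely in the flange; analyse as a rectangular beam of width b_f.
M_n = T(d − a/2) = 759450 × (640 − 15.33) = 474.41 × 10⁶ N·mm.
M_n = 474.41 kN·m.

M_n ≈ 474 kN·m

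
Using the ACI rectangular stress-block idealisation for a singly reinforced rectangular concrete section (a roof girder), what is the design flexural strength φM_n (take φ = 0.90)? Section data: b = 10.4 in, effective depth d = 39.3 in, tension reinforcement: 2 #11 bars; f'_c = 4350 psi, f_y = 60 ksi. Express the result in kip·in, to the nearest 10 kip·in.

φM_n ≈ 6210 kip·in

A_s = 2 × 1.56 = 3.12 in².
T = A_s f_y = 3.12 × 60 = 187.2 kips.
a = T/(0.85 f'_c b) = 187.2/(0.85 × 4.35 × 10.4) = 4.868 in.
M_n = T(d − a/2) = 187.2 × (39.3 − 2.434) = 6901.3 kip·in.
φM_n = 0.90 × 6901.3 = 6211.2 kip·in.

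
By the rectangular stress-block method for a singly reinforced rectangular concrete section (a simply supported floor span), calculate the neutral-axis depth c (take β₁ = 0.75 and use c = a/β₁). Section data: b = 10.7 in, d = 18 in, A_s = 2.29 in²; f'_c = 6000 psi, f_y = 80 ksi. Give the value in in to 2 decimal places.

c ≈ 4.48 in

T = A_s f_y = 2.29 × 80 = 183.2 kips.
a = T/(0.85 f'_c b) = 183.2/(0.85 × 6 × 10.7) = 3.3572 in.
With β₁ = 0.75, c = a/β₁ = 3.3572/0.75 = 4.48 in.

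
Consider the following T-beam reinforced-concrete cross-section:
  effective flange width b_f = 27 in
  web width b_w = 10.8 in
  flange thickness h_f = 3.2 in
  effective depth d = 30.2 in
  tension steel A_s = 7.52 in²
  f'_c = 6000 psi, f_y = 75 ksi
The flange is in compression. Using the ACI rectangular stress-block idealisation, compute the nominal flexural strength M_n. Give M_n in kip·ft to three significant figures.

M_n ≈ 1320 kip·ft

Tension: T = A_s f_y = 7.52 × 75 = 564 kips.
Try a within the flange: a = T/(0.85 f'_c b_f) = 564/(0.85 × 6 × 27) = 4.096 in.
a = 4.096 > h_f = 3.2 in: the block extends into the web. Split into flange-overhang and web parts.
C_f = 0.85 f'_c (b_f − b_w) h_f = 0.85 × 6 × (27 − 10.8) × 3.2 = 264.4 kips.
Remaining web compression depth: a_w = (T − C_f)/(0.85 f'_c b_w) = (564 − 264.4)/(0.85 × 6 × 10.8) = 5.439 in.
M_n = C_f(d − h_f/2) + (T − C_f)(d − a_w/2) = 264.4 × (30.2 − 1.6) + 299.6 × (30.2 − 2.7195) = 7561.8 + 8233.2 = 15795.0 kip·in.
M_n = 15795.0/12 = 1316.25 kip·ft.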